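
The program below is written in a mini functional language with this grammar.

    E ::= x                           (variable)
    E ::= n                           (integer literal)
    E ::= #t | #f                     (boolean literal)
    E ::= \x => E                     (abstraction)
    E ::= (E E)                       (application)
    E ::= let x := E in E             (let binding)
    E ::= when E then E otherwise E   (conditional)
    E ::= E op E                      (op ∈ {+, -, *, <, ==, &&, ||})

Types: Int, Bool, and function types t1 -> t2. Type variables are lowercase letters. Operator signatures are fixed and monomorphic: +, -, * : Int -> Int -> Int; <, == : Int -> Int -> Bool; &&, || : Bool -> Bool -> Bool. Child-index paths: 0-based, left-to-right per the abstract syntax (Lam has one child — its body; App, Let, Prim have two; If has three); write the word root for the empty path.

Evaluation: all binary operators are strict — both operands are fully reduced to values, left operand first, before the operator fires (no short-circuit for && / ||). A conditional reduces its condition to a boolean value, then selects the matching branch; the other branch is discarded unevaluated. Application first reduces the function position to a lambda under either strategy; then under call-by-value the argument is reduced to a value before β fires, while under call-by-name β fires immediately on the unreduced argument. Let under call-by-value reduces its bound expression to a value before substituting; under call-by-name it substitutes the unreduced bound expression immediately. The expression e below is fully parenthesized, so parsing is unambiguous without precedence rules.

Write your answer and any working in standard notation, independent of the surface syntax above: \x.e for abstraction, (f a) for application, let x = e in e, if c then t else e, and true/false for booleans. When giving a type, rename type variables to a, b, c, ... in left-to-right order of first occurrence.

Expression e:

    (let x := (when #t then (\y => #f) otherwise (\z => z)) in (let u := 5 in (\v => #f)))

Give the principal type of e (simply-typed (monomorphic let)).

Trace:
  unify Bool ~ Bool
\y._ : a -> Bool
z : b
\z._ : b -> b
  unify a -> Bool ~ b -> b
  unify a ~ b
  unify Bool ~ b
let x : Bool -> Bool
let u : Int
\v._ : c -> Bool

Answer: a -> Bool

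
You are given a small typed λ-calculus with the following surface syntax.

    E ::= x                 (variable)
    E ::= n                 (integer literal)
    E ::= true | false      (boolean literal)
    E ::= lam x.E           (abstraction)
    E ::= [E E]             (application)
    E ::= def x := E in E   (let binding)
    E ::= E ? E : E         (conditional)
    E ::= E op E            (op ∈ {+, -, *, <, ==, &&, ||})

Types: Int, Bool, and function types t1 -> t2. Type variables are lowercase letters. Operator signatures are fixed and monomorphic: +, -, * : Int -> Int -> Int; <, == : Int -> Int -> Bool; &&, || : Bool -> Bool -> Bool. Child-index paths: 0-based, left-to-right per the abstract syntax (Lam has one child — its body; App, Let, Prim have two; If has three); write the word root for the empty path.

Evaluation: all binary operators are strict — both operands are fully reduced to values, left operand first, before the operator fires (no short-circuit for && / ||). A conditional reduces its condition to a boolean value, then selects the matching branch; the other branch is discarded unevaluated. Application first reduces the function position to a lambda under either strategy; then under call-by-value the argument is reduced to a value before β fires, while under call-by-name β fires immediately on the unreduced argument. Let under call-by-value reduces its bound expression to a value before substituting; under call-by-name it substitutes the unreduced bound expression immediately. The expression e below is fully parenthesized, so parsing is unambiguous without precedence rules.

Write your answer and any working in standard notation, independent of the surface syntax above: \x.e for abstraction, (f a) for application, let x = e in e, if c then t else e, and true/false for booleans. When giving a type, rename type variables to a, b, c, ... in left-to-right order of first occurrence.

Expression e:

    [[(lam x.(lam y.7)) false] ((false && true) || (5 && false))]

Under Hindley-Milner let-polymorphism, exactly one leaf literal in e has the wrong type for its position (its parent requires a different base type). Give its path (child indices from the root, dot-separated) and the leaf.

Trace:
\y._ : b -> Int
\x._ : a -> b -> Int
  unify a -> b -> Int ~ Bool -> c
  unify a ~ Bool
  unify b -> Int ~ c
_ _ : b -> Int
  unify Bool ~ Bool
  unify Bool ~ Bool
  unify Bool ~ Bool
  unify Int ~ Bool
  FAIL: mismatch Int ~ Bool

Answer: 1.1.0 : 5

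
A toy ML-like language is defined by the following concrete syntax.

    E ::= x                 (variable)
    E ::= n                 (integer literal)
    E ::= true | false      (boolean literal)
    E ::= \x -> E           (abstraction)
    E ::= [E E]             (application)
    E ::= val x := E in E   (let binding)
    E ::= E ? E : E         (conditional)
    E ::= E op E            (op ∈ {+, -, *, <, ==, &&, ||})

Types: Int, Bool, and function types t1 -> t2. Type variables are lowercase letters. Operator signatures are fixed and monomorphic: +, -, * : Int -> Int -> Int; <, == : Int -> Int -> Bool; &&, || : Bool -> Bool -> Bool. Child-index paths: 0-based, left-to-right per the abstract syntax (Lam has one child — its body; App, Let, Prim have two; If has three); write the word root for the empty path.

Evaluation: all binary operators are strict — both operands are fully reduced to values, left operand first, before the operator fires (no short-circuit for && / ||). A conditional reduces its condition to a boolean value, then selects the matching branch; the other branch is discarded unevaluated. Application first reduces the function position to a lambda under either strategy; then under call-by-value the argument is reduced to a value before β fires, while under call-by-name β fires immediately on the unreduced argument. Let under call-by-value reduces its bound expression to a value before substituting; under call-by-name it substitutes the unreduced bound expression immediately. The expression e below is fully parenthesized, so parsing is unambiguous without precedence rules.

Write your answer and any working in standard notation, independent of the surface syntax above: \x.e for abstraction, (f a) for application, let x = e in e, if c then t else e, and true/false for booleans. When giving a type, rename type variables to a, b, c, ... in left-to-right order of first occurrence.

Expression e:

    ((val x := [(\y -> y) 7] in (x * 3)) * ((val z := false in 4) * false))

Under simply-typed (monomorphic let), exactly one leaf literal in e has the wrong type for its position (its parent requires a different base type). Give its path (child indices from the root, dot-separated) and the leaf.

Answer: 1.1 : false

Working:
y : a
\y._ : a -> a
  unify a -> a ~ Int -> b
  unify a ~ Int
  unify Int ~ b
_ _ : Int
let x : Int
x : Int
  unify Int ~ Int
  unify Int ~ Int
  unify Int ~ Int
let z : Bool
  unify Int ~ Int
  unify Bool ~ Int
  FAIL: mismatch Bool ~ Int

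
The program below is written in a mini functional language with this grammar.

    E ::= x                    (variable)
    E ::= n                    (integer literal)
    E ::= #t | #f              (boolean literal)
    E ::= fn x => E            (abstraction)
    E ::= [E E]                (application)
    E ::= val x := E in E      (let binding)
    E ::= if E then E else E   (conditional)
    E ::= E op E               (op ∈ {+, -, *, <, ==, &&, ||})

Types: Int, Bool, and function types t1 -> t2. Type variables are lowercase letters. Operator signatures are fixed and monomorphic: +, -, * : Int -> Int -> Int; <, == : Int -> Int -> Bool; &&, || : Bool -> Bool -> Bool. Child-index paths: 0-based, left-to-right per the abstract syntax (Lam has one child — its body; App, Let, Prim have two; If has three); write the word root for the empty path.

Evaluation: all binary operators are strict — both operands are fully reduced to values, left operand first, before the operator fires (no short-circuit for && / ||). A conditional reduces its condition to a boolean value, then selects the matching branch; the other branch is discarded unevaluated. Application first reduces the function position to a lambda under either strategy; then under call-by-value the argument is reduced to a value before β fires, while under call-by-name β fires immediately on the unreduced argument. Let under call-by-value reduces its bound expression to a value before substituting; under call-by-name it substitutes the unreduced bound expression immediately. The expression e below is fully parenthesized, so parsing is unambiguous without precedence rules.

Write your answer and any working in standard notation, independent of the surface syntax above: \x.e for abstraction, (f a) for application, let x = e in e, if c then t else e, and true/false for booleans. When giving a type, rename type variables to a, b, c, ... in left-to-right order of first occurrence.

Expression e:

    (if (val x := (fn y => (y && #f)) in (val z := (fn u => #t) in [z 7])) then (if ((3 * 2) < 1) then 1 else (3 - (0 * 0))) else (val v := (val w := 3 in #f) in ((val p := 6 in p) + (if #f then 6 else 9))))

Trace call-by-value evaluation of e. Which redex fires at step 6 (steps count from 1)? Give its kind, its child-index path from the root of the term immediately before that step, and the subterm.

Answer: delta at 0 : (6 < 1)

Derivation:
step 0: (if (let x = (\y.(y && false)) in (let z = (\u.true) in (z 7))) then (if ((3 * 2) < 1) then 1 else (3 - (0 * 0))) else (let v = (let w = 3 in false) in ((let p = 6 in p) + (if false then 6 else 9))))
step 1: [let@0] (if (let z = (\u.true) in (z 7)) then (if ((3 * 2) < 1) then 1 else (3 - (0 * 0))) else (let v = (let w = 3 in false) in ((let p = 6 in p) + (if false then 6 else 9))))
step 2: [let@0] (if ((\u.true) 7) then (if ((3 * 2) < 1) then 1 else (3 - (0 * 0))) else (let v = (let w = 3 in false) in ((let p = 6 in p) + (if false then 6 else 9))))
step 3: [beta@0] (if true then (if ((3 * 2) < 1) then 1 else (3 - (0 * 0))) else (let v = (let w = 3 in false) in ((let p = 6 in p) + (if false then 6 else 9))))
step 4: [if@root] (if ((3 * 2) < 1) then 1 else (3 - (0 * 0)))
step 5: [delta@0.0] (if (6 < 1) then 1 else (3 - (0 * 0)))
step 6: [delta@0] (if false then 1 else (3 - (0 * 0)))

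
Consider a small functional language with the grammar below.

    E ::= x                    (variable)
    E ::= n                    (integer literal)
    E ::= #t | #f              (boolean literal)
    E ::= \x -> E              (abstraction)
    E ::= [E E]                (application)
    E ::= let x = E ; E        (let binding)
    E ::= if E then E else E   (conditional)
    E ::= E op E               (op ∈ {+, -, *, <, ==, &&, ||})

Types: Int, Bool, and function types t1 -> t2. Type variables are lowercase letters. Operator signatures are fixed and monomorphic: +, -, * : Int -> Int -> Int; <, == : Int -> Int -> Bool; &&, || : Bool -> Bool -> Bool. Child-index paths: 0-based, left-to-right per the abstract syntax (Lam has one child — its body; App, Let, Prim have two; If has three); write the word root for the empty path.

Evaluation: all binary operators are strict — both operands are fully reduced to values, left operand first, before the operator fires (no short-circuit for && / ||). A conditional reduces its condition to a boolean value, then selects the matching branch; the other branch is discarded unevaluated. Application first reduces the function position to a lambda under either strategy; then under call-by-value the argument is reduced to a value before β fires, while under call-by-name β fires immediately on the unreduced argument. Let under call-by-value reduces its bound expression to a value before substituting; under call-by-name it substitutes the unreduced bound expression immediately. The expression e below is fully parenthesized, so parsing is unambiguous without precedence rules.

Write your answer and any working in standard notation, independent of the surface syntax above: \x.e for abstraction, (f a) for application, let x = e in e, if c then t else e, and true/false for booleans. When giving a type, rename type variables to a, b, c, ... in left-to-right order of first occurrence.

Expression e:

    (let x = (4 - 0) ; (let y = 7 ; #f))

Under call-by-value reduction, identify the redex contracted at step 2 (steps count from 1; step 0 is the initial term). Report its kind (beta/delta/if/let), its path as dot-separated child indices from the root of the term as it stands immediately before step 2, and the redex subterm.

Answer: let at root : (let x = 4 in (let y = 7 in false))

Working:
step 0: (let x = (4 - 0) in (let y = 7 in false))
step 1: [delta@0] (let x = 4 in (let y = 7 in false))
step 2: [let@root] (let y = 7 in false)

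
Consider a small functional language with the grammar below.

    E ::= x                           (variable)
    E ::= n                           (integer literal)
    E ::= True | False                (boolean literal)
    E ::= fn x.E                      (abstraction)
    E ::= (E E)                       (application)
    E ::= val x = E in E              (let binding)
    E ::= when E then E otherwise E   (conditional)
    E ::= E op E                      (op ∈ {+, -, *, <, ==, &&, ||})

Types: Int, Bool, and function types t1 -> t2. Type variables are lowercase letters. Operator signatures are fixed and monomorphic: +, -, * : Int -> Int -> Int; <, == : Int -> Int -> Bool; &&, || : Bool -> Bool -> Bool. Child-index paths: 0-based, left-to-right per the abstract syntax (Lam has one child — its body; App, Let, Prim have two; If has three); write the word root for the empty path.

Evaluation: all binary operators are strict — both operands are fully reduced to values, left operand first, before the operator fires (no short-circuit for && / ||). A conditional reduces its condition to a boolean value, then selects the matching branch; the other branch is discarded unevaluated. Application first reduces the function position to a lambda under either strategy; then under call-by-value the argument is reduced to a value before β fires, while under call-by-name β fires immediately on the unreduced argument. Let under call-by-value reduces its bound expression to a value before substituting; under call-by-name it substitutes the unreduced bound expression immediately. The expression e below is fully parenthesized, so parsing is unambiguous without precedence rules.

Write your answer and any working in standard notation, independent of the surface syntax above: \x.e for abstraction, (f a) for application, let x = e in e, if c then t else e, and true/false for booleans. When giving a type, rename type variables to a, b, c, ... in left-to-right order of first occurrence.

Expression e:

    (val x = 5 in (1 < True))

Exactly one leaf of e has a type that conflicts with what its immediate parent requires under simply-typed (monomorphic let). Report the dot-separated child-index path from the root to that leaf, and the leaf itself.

Derivation:
let x : Int
  unify Int ~ Int
  unify Bool ~ Int
  FAIL: mismatch Bool ~ Int

Answer: 1.1 : true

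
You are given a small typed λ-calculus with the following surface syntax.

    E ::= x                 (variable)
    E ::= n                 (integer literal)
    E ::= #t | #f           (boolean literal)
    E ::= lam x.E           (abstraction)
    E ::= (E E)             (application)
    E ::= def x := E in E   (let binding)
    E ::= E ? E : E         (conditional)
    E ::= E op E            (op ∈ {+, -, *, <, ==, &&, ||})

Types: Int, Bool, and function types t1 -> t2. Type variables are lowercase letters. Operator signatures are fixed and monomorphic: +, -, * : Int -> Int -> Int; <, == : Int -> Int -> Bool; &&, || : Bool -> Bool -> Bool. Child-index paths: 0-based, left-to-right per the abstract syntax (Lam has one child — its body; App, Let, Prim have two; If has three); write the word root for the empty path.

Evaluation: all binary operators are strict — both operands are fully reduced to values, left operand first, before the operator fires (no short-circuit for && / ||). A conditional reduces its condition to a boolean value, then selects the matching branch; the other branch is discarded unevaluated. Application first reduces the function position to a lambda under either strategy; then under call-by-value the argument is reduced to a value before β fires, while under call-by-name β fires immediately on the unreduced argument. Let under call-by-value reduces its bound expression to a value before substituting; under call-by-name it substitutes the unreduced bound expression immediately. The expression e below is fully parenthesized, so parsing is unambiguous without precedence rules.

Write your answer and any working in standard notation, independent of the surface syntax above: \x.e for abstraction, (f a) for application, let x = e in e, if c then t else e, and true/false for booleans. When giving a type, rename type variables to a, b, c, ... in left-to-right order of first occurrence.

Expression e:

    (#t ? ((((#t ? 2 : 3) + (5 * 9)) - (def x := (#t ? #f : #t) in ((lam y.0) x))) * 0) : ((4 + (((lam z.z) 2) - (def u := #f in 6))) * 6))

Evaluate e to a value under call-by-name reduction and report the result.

Working:
step 0: (if true then ((((if true then 2 else 3) + (5 * 9)) - (let x = (if true then false else true) in ((\y.0) x))) * 0) else ((4 + (((\z.z) 2) - (let u = false in 6))) * 6))
step 1: [if@root] ((((if true then 2 else 3) + (5 * 9)) - (let x = (if true then false else true) in ((\y.0) x))) * 0)
step 2: [if@0.0.0] (((2 + (5 * 9)) - (let x = (if true then false else true) in ((\y.0) x))) * 0)
step 3: [delta@0.0.1] (((2 + 45) - (let x = (if true then false else true) in ((\y.0) x))) * 0)
step 4: [delta@0.0] ((47 - (let x = (if true then false else true) in ((\y.0) x))) * 0)
step 5: [let@0.1] ((47 - ((\y.0) (if true then false else true))) * 0)
step 6: [beta@0.1] ((47 - 0) * 0)
step 7: [delta@0] (47 * 0)
step 8: [delta@root] 0

Answer: 0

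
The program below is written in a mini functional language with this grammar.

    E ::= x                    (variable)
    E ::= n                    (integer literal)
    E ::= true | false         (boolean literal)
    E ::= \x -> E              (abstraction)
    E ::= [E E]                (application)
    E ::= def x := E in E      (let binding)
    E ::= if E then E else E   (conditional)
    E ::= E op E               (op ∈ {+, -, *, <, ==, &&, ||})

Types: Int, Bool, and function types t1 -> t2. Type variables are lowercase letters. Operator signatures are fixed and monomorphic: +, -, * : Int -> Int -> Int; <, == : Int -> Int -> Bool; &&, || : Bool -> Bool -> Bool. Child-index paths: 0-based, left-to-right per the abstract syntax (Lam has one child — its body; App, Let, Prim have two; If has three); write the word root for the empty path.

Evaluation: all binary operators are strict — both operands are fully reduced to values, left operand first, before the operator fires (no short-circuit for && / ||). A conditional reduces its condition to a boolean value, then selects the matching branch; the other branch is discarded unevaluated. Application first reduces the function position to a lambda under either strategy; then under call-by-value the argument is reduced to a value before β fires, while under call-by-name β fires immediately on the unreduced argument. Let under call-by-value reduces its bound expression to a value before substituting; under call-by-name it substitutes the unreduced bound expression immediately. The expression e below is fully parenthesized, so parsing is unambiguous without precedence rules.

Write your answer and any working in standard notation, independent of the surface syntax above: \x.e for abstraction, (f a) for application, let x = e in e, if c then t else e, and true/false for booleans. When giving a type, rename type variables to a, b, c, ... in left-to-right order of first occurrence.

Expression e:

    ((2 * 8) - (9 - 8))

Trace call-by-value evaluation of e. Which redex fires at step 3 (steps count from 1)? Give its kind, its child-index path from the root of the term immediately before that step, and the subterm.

Working:
step 0: ((2 * 8) - (9 - 8))
step 1: [delta@0] (16 - (9 - 8))
step 2: [delta@1] (16 - 1)
step 3: [delta@root] 15

Answer: delta at root : (16 - 1)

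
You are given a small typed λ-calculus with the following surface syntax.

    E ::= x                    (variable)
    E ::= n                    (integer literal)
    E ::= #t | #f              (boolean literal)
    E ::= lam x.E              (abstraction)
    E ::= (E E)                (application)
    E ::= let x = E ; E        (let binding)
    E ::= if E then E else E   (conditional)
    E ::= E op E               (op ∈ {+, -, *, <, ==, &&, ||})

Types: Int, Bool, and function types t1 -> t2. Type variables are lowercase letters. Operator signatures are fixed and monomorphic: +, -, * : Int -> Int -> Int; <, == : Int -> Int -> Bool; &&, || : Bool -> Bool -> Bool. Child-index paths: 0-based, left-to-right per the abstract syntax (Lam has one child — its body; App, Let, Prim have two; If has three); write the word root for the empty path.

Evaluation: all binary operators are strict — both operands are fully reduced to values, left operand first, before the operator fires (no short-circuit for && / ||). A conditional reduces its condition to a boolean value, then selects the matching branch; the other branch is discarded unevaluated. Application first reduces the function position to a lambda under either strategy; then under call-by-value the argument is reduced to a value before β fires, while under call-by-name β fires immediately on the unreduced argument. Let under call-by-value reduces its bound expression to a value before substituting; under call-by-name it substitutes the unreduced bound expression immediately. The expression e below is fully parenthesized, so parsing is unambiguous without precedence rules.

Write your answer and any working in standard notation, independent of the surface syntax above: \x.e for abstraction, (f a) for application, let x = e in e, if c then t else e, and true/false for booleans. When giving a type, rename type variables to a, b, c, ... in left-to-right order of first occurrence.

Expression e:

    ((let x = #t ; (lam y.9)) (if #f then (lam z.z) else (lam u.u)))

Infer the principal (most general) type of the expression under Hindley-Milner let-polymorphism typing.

Answer: Int

Trace:
let x : Bool
\y._ : a -> Int
  unify Bool ~ Bool
z : b
\z._ : b -> b
u : c
\u._ : c -> c
  unify b -> b ~ c -> c
  unify b ~ c
  unify c ~ c
  unify a -> Int ~ (c -> c) -> d
  unify a ~ c -> c
  unify Int ~ d
_ _ : Int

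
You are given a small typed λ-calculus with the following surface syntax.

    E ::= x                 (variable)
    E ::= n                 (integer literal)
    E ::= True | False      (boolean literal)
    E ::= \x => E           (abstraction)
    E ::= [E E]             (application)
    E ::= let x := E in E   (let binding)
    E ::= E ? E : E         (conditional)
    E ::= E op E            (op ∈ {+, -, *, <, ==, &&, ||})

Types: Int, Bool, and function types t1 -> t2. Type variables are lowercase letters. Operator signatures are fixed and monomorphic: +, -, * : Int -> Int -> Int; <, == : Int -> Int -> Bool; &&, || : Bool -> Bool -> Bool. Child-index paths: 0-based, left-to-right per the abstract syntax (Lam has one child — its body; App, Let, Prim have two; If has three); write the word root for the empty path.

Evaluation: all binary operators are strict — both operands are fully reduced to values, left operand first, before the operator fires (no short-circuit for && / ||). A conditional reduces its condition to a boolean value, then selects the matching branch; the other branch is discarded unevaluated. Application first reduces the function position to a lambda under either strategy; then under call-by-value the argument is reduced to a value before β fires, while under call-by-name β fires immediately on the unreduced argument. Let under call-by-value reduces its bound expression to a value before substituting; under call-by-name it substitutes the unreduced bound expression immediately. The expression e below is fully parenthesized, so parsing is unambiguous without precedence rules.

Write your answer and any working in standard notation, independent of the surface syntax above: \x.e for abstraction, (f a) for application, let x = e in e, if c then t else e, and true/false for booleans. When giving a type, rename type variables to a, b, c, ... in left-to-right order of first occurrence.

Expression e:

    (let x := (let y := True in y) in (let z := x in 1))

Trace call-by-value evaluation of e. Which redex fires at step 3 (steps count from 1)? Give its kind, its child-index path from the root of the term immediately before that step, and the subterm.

Derivation:
step 0: (let x = (let y = true in y) in (let z = x in 1))
step 1: [let@0] (let x = true in (let z = x in 1))
step 2: [let@root] (let z = true in 1)
step 3: [let@root] 1

Answer: let at root : (let z = true in 1)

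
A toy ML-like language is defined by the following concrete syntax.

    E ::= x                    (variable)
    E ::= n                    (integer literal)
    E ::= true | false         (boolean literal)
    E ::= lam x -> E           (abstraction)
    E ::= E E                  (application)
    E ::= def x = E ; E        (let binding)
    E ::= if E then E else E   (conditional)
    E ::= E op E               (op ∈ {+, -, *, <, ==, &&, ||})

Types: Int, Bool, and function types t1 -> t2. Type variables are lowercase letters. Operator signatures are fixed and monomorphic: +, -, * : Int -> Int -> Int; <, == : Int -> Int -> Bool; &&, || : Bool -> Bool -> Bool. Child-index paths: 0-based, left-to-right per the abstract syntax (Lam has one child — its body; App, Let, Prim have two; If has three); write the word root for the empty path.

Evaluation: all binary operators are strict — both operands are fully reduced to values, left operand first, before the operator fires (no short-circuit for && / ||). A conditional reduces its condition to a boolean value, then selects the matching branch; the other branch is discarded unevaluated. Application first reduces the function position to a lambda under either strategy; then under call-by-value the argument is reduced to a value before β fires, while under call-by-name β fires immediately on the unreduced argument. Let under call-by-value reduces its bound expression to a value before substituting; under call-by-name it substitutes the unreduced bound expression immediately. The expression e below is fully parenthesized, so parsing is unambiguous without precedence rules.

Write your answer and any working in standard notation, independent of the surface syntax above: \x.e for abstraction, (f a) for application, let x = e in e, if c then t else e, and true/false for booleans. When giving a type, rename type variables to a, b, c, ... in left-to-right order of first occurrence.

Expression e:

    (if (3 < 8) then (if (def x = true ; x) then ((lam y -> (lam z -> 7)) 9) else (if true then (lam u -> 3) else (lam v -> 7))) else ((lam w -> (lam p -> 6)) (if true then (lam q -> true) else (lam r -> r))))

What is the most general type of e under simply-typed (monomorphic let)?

Derivation:
  unify Int ~ Int
  unify Int ~ Int
  unify Bool ~ Bool
let x : Bool
x : Bool
  unify Bool ~ Bool
\z._ : b -> Int
\y._ : a -> b -> Int
  unify a -> b -> Int ~ Int -> c
  unify a ~ Int
  unify b -> Int ~ c
_ _ : b -> Int
  unify Bool ~ Bool
\u._ : d -> Int
\v._ : e -> Int
  unify d -> Int ~ e -> Int
  unify d ~ e
  unify Int ~ Int
  unify b -> Int ~ e -> Int
  unify b ~ e
  unify Int ~ Int
\p._ : g -> Int
\w._ : f -> g -> Int
  unify Bool ~ Bool
\q._ : h -> Bool
r : i
\r._ : i -> i
  unify h -> Bool ~ i -> i
  unify h ~ i
  unify Bool ~ i
  unify f -> g -> Int ~ (Bool -> Bool) -> j
  unify f ~ Bool -> Bool
  unify g -> Int ~ j
_ _ : g -> Int
  unify e -> Int ~ g -> Int
  unify e ~ g
  unify Int ~ Int

Answer: a -> Int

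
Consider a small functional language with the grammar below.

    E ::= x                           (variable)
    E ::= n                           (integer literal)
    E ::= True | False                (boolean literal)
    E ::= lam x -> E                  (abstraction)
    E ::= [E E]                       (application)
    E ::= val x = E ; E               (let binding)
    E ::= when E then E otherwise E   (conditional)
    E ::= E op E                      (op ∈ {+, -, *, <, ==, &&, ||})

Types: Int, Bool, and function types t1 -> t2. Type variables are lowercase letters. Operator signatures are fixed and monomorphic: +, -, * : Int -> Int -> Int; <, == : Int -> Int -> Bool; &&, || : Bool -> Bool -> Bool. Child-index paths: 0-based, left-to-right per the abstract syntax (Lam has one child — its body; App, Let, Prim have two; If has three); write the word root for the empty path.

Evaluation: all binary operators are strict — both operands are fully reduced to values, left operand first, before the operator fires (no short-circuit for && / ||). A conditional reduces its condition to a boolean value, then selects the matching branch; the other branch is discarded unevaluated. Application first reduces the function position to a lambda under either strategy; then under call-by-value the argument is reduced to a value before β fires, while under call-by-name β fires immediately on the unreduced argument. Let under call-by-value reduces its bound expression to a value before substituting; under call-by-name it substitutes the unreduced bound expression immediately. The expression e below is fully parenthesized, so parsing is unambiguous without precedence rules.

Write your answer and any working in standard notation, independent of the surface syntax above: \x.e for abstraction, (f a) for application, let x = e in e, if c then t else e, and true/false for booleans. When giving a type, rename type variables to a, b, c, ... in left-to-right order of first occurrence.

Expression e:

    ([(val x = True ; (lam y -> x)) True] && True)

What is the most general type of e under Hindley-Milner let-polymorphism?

Answer: Bool

Derivation:
let x : Bool
x : Bool
\y._ : a -> Bool
  unify a -> Bool ~ Bool -> b
  unify a ~ Bool
  unify Bool ~ b
_ _ : Bool
  unify Bool ~ Bool
  unify Bool ~ Bool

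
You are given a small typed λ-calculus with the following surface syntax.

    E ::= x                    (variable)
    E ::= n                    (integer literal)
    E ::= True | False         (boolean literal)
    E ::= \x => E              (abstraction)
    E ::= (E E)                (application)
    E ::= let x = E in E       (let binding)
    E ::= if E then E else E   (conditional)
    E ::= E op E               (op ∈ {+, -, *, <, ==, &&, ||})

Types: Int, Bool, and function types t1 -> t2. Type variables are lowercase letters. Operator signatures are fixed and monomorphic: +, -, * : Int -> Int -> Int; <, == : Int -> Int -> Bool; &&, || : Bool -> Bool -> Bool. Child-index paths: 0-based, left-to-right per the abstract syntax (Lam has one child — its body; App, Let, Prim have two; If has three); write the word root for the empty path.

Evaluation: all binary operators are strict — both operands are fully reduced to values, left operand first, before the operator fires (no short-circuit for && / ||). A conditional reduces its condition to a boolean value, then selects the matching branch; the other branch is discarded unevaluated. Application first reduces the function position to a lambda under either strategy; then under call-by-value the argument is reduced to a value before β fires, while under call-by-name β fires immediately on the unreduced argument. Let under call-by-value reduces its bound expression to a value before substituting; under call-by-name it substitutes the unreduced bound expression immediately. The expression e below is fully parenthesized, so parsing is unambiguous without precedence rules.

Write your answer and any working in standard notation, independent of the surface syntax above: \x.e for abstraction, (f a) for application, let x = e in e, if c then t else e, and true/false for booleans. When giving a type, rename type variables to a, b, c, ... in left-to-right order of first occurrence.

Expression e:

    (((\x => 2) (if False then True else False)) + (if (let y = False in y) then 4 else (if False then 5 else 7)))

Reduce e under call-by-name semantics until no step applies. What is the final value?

Answer: 9

Working:
step 0: (((\x.2) (if false then true else false)) + (if (let y = false in y) then 4 else (if false then 5 else 7)))
step 1: [beta@0] (2 + (if (let y = false in y) then 4 else (if false then 5 else 7)))
step 2: [let@1.0] (2 + (if false then 4 else (if false then 5 else 7)))
step 3: [if@1] (2 + (if false then 5 else 7))
step 4: [if@1] (2 + 7)
step 5: [delta@root] 9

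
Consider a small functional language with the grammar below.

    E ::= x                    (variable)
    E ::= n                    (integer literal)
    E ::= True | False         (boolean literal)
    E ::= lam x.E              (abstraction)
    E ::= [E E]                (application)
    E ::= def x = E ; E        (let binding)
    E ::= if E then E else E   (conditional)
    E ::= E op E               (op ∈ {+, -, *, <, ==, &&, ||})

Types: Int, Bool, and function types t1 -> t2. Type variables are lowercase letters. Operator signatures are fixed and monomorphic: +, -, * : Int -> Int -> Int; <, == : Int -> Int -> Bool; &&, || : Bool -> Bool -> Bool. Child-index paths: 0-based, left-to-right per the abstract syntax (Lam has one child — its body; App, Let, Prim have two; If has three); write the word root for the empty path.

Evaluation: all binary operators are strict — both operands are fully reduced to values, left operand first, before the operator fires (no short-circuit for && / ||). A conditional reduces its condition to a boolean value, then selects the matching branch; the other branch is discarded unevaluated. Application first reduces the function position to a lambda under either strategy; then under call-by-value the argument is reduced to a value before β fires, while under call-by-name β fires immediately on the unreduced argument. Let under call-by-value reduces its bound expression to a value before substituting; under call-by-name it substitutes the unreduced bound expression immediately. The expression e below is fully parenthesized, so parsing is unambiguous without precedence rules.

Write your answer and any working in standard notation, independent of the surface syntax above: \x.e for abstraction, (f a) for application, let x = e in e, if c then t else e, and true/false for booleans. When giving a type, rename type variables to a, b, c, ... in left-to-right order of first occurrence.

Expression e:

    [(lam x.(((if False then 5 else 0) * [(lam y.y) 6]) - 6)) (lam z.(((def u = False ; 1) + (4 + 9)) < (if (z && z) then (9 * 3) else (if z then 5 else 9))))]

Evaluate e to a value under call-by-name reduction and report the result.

Answer: -6

Derivation:
step 0: ((\x.(((if false then 5 else 0) * ((\y.y) 6)) - 6)) (\z.(((let u = false in 1) + (4 + 9)) < (if (z && z) then (9 * 3) else (if z then 5 else 9)))))
step 1: [beta@root] (((if false then 5 else 0) * ((\y.y) 6)) - 6)
step 2: [if@0.0] ((0 * ((\y.y) 6)) - 6)
step 3: [beta@0.1] ((0 * 6) - 6)
step 4: [delta@0] (0 - 6)
step 5: [delta@root] -6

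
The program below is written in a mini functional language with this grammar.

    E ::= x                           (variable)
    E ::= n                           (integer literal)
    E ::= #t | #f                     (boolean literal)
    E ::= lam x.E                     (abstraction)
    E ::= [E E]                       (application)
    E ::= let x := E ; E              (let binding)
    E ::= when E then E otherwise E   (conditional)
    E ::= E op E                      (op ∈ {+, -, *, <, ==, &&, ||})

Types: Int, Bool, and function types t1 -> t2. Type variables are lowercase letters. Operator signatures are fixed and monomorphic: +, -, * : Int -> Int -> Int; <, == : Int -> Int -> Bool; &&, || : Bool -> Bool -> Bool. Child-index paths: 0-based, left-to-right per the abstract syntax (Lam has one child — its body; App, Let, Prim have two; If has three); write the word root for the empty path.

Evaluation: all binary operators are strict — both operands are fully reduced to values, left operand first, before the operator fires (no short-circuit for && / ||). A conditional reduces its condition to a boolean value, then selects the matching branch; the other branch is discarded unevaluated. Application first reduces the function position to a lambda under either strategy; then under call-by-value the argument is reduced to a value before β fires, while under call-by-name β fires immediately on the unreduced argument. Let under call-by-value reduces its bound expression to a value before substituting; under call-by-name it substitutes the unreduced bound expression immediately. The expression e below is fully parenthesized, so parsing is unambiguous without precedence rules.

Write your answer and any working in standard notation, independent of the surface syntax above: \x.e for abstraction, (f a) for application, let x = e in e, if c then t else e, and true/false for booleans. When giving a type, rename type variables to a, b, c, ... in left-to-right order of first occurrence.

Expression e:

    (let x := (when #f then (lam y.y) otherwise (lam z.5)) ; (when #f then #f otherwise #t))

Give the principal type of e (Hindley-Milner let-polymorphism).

Derivation:
  unify Bool ~ Bool
y : a
\y._ : a -> a
\z._ : b -> Int
  unify a -> a ~ b -> Int
  unify a ~ b
  unify b ~ Int
let x : Int -> Int
  unify Bool ~ Bool
  unify Bool ~ Bool

Answer: Bool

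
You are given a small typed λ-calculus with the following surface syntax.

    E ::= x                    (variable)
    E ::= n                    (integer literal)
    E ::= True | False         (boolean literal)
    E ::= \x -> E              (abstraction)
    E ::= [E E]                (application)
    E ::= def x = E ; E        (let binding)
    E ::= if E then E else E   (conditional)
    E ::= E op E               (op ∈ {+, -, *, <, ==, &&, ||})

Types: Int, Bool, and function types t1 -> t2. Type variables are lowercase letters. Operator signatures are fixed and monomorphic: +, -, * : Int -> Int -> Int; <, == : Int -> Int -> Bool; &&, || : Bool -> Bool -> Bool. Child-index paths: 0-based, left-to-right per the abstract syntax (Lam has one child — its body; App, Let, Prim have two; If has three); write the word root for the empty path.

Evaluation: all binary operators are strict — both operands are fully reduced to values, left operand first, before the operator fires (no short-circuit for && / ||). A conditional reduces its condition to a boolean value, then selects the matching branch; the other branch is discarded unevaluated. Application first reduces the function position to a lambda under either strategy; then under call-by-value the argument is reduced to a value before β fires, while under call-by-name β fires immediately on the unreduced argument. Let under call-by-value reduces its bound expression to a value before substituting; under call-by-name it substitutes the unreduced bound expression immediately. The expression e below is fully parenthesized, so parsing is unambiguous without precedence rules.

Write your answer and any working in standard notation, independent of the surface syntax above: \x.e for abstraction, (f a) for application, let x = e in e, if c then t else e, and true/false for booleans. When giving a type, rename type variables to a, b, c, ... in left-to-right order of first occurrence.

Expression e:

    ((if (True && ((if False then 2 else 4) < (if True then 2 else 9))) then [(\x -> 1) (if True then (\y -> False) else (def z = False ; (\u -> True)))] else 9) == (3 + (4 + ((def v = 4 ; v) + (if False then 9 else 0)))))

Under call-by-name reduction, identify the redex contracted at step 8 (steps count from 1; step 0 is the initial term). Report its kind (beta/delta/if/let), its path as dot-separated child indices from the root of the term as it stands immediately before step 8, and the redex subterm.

Answer: delta at 1.1.1 : (4 + 0)

Working:
step 0: ((if (true && ((if false then 2 else 4) < (if true then 2 else 9))) then ((\x.1) (if true then (\y.false) else (let z = false in (\u.true)))) else 9) == (3 + (4 + ((let v = 4 in v) + (if false then 9 else 0)))))
step 1: [if@0.0.1.0] ((if (true && (4 < (if true then 2 else 9))) then ((\x.1) (if true then (\y.false) else (let z = false in (\u.true)))) else 9) == (3 + (4 + ((let v = 4 in v) + (if false then 9 else 0)))))
step 2: [if@0.0.1.1] ((if (true && (4 < 2)) then ((\x.1) (if true then (\y.false) else (let z = false in (\u.true)))) else 9) == (3 + (4 + ((let v = 4 in v) + (if false then 9 else 0)))))
step 3: [delta@0.0.1] ((if (true && false) then ((\x.1) (if true then (\y.false) else (let z = false in (\u.true)))) else 9) == (3 + (4 + ((let v = 4 in v) + (if false then 9 else 0)))))
step 4: [delta@0.0] ((if false then ((\x.1) (if true then (\y.false) else (let z = false in (\u.true)))) else 9) == (3 + (4 + ((let v = 4 in v) + (if false then 9 else 0)))))
step 5: [if@0] (9 == (3 + (4 + ((let v = 4 in v) + (if false then 9 else 0)))))
step 6: [let@1.1.1.0] (9 == (3 + (4 + (4 + (if false then 9 else 0)))))
step 7: [if@1.1.1.1] (9 == (3 + (4 + (4 + 0))))
step 8: [delta@1.1.1] (9 == (3 + (4 + 4)))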